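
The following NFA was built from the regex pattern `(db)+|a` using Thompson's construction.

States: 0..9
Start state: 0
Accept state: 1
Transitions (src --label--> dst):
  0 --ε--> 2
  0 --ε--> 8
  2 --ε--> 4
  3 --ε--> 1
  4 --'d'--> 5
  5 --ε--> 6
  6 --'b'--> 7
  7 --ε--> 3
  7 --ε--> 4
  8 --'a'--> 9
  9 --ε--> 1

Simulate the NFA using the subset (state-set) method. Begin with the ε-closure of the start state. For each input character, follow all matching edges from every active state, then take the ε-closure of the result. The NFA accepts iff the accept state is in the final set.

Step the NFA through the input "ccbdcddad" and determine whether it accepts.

Answer: REJECT

Steps:
start: ε-closure({0}) = {0,2,4,8}
'c' @ 1: {}  — no active states
rest 'cbdcddad' ignored (set empty)
end set {} — state 1 not in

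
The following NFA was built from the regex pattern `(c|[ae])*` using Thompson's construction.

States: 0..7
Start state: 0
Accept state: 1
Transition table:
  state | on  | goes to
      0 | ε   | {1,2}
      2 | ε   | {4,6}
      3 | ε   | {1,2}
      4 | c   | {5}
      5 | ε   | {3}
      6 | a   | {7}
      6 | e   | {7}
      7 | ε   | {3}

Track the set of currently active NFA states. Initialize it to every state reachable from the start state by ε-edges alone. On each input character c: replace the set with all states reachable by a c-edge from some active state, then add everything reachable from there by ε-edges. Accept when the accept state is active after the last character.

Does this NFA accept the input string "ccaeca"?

Answer: ACCEPT

Derivation:
start: ε-closure({0}) = {0,1,2,4,6}
'c' @ 1: {1,2,3,4,5,6}  (accept∈set)
'c' @ 2: {1,2,3,4,5,6}  (accept∈set)
'a' @ 3: {1,2,3,4,6,7}  (accept∈set)
'e' @ 4: {1,2,3,4,6,7}  (accept∈set)
'c' @ 5: {1,2,3,4,5,6}  (accept∈set)
'a' @ 6: {1,2,3,4,6,7}  (accept∈set)
after full input: {1,2,3,4,6,7}  (accept=1 in)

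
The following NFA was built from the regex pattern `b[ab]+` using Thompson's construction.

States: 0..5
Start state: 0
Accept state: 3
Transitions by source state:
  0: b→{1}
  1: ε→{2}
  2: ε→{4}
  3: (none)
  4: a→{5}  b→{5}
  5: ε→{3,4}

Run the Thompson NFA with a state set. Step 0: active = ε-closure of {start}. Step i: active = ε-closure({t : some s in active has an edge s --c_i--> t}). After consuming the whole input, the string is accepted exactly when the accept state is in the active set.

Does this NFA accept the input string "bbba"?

Answer: ACCEPT

Steps:
start: ε-closure({0}) = {0}
'b' @ 1: {1,2,4}
'b' @ 2: {3,4,5}  ✓accept
'b' @ 3: {3,4,5}  ✓accept
'a' @ 4: {3,4,5}  ✓accept
final: {3,4,5}; accept 3 in set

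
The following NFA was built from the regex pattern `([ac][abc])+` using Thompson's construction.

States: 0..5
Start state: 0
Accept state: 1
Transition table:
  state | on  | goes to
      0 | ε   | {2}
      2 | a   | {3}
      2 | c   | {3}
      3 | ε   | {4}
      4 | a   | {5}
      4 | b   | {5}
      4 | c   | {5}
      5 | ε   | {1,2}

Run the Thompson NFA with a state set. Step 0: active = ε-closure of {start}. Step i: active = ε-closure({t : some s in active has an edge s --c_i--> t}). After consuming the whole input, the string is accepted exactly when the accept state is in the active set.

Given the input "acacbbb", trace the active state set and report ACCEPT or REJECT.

Answer: REJECT

Trace:
initial (ε-close {0}): {0,2}
'a' @ 1: {3,4}
'c' @ 2: {1,2,5}  [accepting]
'a' @ 3: {3,4}
'c' @ 4: {1,2,5}  [accepting]
'b' @ 5: {}  — state set empty
rest 'bb' ignored (set empty)
end set {} — state 1 not in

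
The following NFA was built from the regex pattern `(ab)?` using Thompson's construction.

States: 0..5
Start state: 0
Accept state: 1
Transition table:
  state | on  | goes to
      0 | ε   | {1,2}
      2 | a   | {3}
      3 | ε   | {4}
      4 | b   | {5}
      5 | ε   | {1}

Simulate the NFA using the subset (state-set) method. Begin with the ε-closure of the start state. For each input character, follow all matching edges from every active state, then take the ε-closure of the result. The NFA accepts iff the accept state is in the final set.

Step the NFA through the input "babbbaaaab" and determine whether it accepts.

Answer: REJECT

Steps:
start: ε-closure({0}) = {0,1,2}
'b' @ 1: {}  — state set empty
rest 'abbbaaaab' ignored (set empty)
after full input: {}  (accept=1 not in)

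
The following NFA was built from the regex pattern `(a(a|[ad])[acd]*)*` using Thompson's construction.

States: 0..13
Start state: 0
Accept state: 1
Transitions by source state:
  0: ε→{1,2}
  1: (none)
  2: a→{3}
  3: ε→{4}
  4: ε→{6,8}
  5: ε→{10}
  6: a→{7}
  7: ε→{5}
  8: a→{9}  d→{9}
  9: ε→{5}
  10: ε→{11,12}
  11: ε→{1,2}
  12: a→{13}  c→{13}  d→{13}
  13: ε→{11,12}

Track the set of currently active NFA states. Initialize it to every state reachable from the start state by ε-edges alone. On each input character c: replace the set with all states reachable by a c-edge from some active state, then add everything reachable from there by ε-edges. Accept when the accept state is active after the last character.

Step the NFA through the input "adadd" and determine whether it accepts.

Answer: ACCEPT

Trace:
S₀ = ε-closure({0}) = {0,1,2}
'a' @ 1: {3,4,6,8}
'd' @ 2: {1,2,5,9,10,11,12}  [accepting]
'a' @ 3: {1,2,3,4,6,8,11,12,13}  [accepting]
'd' @ 4: {1,2,5,9,10,11,12,13}  [accepting]
'd' @ 5: {1,2,11,12,13}  [accepting]
final: {1,2,11,12,13}; accept 1 in set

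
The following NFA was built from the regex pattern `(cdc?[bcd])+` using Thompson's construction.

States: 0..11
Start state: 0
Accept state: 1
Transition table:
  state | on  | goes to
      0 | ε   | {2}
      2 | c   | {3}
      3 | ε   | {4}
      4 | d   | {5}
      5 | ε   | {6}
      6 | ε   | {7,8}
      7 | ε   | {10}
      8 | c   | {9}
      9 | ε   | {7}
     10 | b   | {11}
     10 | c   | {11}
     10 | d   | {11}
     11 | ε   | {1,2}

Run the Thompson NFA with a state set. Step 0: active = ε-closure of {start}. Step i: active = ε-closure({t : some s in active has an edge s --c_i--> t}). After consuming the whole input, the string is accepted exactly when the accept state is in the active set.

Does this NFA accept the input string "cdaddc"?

Answer: REJECT

Steps:
S₀ = ε-closure({0}) = {0,2}
'c' @ 1: {3,4}
'd' @ 2: {5,6,7,8,10}
'a' @ 3: {}  — state set empty
rest 'ddc' ignored (set empty)
final: {}; accept 1 not in set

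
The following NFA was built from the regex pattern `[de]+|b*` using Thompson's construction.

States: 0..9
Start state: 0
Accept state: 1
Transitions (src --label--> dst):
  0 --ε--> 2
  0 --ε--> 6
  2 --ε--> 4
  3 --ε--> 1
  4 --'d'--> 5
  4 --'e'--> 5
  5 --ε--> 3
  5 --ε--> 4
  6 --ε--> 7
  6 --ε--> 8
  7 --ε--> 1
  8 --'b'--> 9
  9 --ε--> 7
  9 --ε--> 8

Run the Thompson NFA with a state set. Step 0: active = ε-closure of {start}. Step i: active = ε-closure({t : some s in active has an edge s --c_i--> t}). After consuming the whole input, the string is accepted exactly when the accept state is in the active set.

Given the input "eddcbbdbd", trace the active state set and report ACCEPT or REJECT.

Answer: REJECT

Steps:
S₀ = ε-closure({0}) = {0,1,2,4,6,7,8}
'e' @ 1: {1,3,4,5}  [accepting]
'd' @ 2: {1,3,4,5}  [accepting]
'd' @ 3: {1,3,4,5}  [accepting]
'c' @ 4: {}  — state set empty
rest 'bbdbd' ignored (set empty)
final: {}; accept 1 not in set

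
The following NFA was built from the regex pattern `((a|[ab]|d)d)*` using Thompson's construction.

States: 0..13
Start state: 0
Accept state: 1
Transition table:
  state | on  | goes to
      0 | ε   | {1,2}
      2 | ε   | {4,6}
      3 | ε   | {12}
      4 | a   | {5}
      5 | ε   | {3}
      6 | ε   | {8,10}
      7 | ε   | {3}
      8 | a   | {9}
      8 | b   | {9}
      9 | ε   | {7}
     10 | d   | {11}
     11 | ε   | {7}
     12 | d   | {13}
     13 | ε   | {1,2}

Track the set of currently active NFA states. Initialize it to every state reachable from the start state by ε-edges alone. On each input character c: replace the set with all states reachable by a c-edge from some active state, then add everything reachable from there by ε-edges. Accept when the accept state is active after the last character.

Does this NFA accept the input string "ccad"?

S₀ = ε-closure({0}) = {0,1,2,4,6,8,10}
'c' @ 1: {}  — state set empty
rest 'cad' ignored (set empty)
after full input: {}  (accept=1 not in)

Answer: REJECT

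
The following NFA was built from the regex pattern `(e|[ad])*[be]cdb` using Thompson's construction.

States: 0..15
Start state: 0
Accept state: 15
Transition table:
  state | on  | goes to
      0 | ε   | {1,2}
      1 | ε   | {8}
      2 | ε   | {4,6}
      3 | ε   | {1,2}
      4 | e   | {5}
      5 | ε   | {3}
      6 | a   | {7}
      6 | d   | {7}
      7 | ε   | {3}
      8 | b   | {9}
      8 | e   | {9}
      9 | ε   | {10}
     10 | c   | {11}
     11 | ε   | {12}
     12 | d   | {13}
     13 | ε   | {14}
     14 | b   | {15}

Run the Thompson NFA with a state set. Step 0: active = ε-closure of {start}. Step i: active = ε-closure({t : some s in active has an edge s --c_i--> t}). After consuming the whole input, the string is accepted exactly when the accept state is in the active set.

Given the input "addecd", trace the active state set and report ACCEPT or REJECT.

initial (ε-close {0}): {0,1,2,4,6,8}
'a' @ 1: {1,2,3,4,6,7,8}
'd' @ 2: {1,2,3,4,6,7,8}
'd' @ 3: {1,2,3,4,6,7,8}
'e' @ 4: {1,2,3,4,5,6,8,9,10}
'c' @ 5: {11,12}
'd' @ 6: {13,14}
final: {13,14}; accept 15 not in set

Answer: REJECT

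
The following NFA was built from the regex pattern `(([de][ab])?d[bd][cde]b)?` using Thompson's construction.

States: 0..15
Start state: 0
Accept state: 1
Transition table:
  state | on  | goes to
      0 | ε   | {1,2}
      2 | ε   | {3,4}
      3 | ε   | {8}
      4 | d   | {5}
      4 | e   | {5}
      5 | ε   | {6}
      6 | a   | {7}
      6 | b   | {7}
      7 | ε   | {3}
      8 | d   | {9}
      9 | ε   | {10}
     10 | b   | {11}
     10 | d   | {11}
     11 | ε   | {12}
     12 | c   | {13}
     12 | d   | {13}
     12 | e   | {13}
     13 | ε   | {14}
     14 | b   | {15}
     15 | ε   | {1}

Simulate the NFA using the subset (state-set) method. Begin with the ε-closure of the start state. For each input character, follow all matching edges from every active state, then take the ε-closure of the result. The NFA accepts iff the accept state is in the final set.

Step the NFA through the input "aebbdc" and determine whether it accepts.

Answer: REJECT

Trace:
initial (ε-close {0}): {0,1,2,3,4,8}
'a' @ 1: {}  — dead — no transitions
rest 'ebbdc' ignored (set empty)
end set {} — state 1 not in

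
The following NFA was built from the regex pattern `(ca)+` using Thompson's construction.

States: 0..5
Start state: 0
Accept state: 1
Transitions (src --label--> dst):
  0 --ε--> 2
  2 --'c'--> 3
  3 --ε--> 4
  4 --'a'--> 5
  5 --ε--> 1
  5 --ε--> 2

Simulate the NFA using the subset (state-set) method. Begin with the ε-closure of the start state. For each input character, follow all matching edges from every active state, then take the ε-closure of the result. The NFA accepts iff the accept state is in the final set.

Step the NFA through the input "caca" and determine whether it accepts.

initial (ε-close {0}): {0,2}
'c' @ 1: {3,4}
'a' @ 2: {1,2,5}  (accept∈set)
'c' @ 3: {3,4}
'a' @ 4: {1,2,5}  (accept∈set)
end set {1,2,5} — state 1 in

Answer: ACCEPT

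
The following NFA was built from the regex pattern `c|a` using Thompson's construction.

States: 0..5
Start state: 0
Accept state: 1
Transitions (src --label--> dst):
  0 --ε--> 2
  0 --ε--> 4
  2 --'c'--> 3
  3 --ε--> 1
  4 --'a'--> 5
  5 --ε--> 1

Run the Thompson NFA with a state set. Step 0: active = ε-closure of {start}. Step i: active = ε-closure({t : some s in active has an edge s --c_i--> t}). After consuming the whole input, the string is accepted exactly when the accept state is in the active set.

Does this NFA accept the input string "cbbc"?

start: ε-closure({0}) = {0,2,4}
'c' @ 1: {1,3}  (accept∈set)
'b' @ 2: {}  — dead — no transitions
rest 'bc' ignored (set empty)
after full input: {}  (accept=1 not in)

Answer: REJECT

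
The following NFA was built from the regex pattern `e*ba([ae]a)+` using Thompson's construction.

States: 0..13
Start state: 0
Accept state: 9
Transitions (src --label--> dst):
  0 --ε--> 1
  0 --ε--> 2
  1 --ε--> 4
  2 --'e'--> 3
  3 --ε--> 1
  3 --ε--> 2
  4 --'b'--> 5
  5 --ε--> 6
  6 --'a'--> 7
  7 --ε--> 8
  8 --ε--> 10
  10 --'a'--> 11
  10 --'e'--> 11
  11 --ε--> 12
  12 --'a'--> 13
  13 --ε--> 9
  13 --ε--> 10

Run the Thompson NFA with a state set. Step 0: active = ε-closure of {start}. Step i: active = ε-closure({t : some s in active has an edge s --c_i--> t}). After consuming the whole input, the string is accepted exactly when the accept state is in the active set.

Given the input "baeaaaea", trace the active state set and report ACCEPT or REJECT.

start: ε-closure({0}) = {0,1,2,4}
'b' @ 1: {5,6}
'a' @ 2: {7,8,10}
'e' @ 3: {11,12}
'a' @ 4: {9,10,13}  [accepting]
'a' @ 5: {11,12}
'a' @ 6: {9,10,13}  [accepting]
'e' @ 7: {11,12}
'a' @ 8: {9,10,13}  [accepting]
final: {9,10,13}; accept 9 in set

Answer: ACCEPT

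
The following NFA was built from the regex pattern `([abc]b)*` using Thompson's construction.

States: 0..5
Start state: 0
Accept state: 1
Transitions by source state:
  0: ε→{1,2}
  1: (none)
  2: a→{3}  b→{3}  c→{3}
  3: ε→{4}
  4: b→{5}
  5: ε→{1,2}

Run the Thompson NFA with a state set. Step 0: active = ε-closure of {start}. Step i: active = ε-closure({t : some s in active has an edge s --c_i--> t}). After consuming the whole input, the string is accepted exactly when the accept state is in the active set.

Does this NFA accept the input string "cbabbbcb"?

Answer: ACCEPT

Steps:
S₀ = ε-closure({0}) = {0,1,2}
'c' @ 1: {3,4}
'b' @ 2: {1,2,5}  [accepting]
'a' @ 3: {3,4}
'b' @ 4: {1,2,5}  [accepting]
'b' @ 5: {3,4}
'b' @ 6: {1,2,5}  [accepting]
'c' @ 7: {3,4}
'b' @ 8: {1,2,5}  [accepting]
end set {1,2,5} — state 1 in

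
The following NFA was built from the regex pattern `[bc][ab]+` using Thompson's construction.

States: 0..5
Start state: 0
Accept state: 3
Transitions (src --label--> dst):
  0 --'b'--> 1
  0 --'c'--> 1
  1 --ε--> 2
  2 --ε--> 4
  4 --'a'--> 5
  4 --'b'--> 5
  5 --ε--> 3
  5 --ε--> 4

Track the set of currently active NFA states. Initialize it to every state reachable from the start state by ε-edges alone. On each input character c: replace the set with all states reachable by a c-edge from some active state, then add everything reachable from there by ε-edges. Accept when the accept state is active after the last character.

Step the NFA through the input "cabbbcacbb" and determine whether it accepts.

start: ε-closure({0}) = {0}
'c' @ 1: {1,2,4}
'a' @ 2: {3,4,5}  [accepting]
'b' @ 3: {3,4,5}  [accepting]
'b' @ 4: {3,4,5}  [accepting]
'b' @ 5: {3,4,5}  [accepting]
'c' @ 6: {}  — no active states
rest 'acbb' ignored (set empty)
end set {} — state 3 not in

Answer: REJECT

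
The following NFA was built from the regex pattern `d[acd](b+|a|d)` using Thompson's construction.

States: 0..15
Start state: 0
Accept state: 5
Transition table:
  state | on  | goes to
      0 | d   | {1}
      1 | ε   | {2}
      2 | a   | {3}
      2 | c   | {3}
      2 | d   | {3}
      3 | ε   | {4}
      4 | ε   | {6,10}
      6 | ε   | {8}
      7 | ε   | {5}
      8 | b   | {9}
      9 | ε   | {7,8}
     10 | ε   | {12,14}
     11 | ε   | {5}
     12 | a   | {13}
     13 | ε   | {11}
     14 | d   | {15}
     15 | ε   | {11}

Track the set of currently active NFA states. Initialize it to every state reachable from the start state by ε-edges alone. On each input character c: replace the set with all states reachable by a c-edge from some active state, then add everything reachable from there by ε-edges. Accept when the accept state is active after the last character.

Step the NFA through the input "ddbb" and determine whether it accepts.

initial (ε-close {0}): {0}
'd' @ 1: {1,2}
'd' @ 2: {3,4,6,8,10,12,14}
'b' @ 3: {5,7,8,9}  [accepting]
'b' @ 4: {5,7,8,9}  [accepting]
end set {5,7,8,9} — state 5 in

Answer: ACCEPT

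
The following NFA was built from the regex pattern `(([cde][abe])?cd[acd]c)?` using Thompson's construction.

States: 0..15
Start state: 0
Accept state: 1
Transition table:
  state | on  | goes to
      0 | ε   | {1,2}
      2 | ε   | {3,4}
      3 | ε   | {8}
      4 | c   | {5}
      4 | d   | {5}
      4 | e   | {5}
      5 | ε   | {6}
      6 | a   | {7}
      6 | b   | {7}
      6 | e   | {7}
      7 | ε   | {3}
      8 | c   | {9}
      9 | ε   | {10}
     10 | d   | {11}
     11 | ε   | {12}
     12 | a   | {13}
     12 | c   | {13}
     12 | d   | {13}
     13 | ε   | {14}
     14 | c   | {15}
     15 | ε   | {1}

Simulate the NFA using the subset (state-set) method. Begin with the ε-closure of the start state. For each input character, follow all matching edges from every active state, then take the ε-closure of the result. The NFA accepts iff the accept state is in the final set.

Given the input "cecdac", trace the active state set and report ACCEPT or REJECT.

Answer: ACCEPT

Steps:
start: ε-closure({0}) = {0,1,2,3,4,8}
'c' @ 1: {5,6,9,10}
'e' @ 2: {3,7,8}
'c' @ 3: {9,10}
'd' @ 4: {11,12}
'a' @ 5: {13,14}
'c' @ 6: {1,15}  [accepting]
final: {1,15}; accept 1 in set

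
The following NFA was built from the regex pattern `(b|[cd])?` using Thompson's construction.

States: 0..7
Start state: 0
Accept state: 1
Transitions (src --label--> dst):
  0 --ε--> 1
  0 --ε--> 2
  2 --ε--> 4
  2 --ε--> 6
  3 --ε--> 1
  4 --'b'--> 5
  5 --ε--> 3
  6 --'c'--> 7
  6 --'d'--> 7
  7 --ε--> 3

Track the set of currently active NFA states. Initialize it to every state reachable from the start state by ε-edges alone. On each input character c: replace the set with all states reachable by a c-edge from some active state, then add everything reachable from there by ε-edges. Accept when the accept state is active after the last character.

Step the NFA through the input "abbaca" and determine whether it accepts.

Answer: REJECT

Derivation:
initial (ε-close {0}): {0,1,2,4,6}
'a' @ 1: {}  — dead — no transitions
rest 'bbaca' ignored (set empty)
after full input: {}  (accept=1 not in)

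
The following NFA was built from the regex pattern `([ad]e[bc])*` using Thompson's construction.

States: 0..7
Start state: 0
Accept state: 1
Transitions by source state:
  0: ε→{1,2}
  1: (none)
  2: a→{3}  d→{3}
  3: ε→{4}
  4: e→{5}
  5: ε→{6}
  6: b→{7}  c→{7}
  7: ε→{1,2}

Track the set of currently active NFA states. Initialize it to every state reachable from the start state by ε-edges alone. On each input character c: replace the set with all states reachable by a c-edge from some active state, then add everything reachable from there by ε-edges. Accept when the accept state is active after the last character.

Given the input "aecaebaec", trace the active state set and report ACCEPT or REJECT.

Answer: ACCEPT

Steps:
S₀ = ε-closure({0}) = {0,1,2}
'a' @ 1: {3,4}
'e' @ 2: {5,6}
'c' @ 3: {1,2,7}  (accept∈set)
'a' @ 4: {3,4}
'e' @ 5: {5,6}
'b' @ 6: {1,2,7}  (accept∈set)
'a' @ 7: {3,4}
'e' @ 8: {5,6}
'c' @ 9: {1,2,7}  (accept∈set)
final: {1,2,7}; accept 1 in set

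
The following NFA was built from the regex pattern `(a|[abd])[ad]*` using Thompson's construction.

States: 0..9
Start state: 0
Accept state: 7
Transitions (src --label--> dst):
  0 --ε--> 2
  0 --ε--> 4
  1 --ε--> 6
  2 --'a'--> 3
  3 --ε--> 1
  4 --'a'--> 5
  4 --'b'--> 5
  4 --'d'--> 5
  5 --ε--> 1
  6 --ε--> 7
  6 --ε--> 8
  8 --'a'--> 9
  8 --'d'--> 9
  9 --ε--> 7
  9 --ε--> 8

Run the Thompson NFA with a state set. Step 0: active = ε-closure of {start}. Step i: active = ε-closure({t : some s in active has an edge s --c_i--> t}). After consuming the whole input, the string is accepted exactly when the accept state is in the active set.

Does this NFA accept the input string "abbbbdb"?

start: ε-closure({0}) = {0,2,4}
'a' @ 1: {1,3,5,6,7,8}  [accepting]
'b' @ 2: {}  — dead — no transitions
rest 'bbbdb' ignored (set empty)
after full input: {}  (accept=7 not in)

Answer: REJECT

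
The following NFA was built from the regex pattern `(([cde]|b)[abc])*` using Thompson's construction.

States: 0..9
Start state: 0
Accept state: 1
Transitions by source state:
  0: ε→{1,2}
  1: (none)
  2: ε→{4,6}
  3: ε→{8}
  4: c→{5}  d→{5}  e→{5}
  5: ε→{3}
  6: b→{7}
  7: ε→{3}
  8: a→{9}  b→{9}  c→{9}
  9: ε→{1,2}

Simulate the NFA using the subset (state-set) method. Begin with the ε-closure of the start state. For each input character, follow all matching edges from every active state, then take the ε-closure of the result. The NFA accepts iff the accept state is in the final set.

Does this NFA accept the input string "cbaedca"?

S₀ = ε-closure({0}) = {0,1,2,4,6}
'c' @ 1: {3,5,8}
'b' @ 2: {1,2,4,6,9}  (accept∈set)
'a' @ 3: {}  — state set empty
rest 'edca' ignored (set empty)
end set {} — state 1 not in

Answer: REJECT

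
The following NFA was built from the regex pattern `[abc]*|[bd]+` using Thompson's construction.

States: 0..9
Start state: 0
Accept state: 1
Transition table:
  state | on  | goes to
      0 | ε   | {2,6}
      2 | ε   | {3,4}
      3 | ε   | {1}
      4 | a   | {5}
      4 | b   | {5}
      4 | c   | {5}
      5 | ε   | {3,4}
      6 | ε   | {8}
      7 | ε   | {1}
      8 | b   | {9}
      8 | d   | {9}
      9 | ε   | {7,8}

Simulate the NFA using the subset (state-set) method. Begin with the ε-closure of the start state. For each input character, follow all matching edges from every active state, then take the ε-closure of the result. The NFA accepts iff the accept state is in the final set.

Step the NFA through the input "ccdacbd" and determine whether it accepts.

Answer: REJECT

Trace:
S₀ = ε-closure({0}) = {0,1,2,3,4,6,8}
'c' @ 1: {1,3,4,5}  (accept∈set)
'c' @ 2: {1,3,4,5}  (accept∈set)
'd' @ 3: {}  — dead — no transitions
rest 'acbd' ignored (set empty)
after full input: {}  (accept=1 not in)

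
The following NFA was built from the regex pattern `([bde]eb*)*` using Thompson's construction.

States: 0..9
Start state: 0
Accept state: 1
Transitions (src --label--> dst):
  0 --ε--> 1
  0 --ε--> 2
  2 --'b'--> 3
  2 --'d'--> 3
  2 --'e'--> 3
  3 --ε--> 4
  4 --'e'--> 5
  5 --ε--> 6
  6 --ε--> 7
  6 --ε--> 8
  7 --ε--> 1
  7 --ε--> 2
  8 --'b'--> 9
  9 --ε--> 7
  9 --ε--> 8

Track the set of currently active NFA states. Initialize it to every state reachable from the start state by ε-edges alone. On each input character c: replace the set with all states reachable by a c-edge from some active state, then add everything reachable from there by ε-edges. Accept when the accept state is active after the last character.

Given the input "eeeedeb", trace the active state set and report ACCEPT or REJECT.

start: ε-closure({0}) = {0,1,2}
'e' @ 1: {3,4}
'e' @ 2: {1,2,5,6,7,8}  (accept∈set)
'e' @ 3: {3,4}
'e' @ 4: {1,2,5,6,7,8}  (accept∈set)
'd' @ 5: {3,4}
'e' @ 6: {1,2,5,6,7,8}  (accept∈set)
'b' @ 7: {1,2,3,4,7,8,9}  (accept∈set)
final: {1,2,3,4,7,8,9}; accept 1 in set

Answer: ACCEPT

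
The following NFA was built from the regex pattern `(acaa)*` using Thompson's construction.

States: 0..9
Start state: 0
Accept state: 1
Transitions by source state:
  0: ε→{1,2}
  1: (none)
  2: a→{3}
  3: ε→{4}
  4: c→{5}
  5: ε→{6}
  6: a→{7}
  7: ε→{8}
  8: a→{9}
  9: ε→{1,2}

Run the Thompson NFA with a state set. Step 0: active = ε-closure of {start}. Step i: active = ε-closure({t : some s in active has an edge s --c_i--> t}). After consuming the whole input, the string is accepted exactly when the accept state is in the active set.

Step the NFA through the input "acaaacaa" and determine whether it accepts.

Answer: ACCEPT

Derivation:
S₀ = ε-closure({0}) = {0,1,2}
'a' @ 1: {3,4}
'c' @ 2: {5,6}
'a' @ 3: {7,8}
'a' @ 4: {1,2,9}  ✓accept
'a' @ 5: {3,4}
'c' @ 6: {5,6}
'a' @ 7: {7,8}
'a' @ 8: {1,2,9}  ✓accept
final: {1,2,9}; accept 1 in set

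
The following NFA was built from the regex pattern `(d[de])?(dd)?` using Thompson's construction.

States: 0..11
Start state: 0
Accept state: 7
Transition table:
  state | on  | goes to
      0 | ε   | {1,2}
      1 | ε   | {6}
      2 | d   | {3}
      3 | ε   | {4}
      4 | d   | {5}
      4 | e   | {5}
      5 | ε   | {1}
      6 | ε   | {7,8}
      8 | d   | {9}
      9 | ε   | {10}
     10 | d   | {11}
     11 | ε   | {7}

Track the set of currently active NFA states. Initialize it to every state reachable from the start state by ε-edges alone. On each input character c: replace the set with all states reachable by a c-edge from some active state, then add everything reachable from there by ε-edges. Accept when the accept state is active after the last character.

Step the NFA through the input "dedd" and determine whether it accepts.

Answer: ACCEPT

Steps:
start: ε-closure({0}) = {0,1,2,6,7,8}
'd' @ 1: {3,4,9,10}
'e' @ 2: {1,5,6,7,8}  (accept∈set)
'd' @ 3: {9,10}
'd' @ 4: {7,11}  (accept∈set)
final: {7,11}; accept 7 in set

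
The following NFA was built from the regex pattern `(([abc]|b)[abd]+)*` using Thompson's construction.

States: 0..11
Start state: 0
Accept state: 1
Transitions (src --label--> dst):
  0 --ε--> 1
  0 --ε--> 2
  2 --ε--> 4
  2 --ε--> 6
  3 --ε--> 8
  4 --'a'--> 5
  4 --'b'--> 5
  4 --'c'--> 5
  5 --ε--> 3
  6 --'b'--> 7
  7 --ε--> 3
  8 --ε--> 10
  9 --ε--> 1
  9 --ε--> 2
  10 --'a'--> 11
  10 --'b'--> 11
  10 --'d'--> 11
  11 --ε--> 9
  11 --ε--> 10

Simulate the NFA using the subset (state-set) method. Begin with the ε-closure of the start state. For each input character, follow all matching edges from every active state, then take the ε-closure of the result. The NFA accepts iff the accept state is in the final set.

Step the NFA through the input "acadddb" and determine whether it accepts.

Answer: REJECT

Steps:
initial (ε-close {0}): {0,1,2,4,6}
'a' @ 1: {3,5,8,10}
'c' @ 2: {}  — state set empty
rest 'adddb' ignored (set empty)
final: {}; accept 1 not in set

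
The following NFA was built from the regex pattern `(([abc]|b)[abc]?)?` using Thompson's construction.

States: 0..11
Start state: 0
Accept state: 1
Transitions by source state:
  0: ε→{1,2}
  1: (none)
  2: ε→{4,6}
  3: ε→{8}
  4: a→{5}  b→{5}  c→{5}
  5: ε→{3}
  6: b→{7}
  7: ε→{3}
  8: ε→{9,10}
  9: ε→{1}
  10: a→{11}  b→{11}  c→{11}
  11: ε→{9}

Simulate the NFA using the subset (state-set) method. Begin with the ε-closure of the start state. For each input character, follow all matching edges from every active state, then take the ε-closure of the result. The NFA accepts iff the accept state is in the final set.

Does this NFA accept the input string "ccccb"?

Answer: REJECT

Trace:
initial (ε-close {0}): {0,1,2,4,6}
'c' @ 1: {1,3,5,8,9,10}  [accepting]
'c' @ 2: {1,9,11}  [accepting]
'c' @ 3: {}  — state set empty
rest 'cb' ignored (set empty)
final: {}; accept 1 not in set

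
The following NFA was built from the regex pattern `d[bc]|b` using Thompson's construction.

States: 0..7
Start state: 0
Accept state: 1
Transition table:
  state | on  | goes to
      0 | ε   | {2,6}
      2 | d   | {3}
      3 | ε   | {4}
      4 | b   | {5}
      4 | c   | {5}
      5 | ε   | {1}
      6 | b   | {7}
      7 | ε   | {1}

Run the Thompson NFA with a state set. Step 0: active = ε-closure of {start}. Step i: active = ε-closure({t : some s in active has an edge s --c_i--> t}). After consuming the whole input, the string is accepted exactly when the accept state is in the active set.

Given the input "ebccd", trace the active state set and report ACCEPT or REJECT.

S₀ = ε-closure({0}) = {0,2,6}
'e' @ 1: {}  — no active states
rest 'bccd' ignored (set empty)
after full input: {}  (accept=1 not in)

Answer: REJECT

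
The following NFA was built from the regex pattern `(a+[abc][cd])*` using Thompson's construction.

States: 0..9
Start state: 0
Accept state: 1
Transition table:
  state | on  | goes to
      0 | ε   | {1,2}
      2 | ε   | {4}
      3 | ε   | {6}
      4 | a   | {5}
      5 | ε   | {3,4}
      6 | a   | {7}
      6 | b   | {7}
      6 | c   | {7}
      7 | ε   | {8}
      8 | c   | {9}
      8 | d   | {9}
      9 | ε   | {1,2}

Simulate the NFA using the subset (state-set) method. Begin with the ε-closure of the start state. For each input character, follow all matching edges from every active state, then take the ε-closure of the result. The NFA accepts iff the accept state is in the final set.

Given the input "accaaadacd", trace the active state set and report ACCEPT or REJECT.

start: ε-closure({0}) = {0,1,2,4}
'a' @ 1: {3,4,5,6}
'c' @ 2: {7,8}
'c' @ 3: {1,2,4,9}  ✓accept
'a' @ 4: {3,4,5,6}
'a' @ 5: {3,4,5,6,7,8}
'a' @ 6: {3,4,5,6,7,8}
'd' @ 7: {1,2,4,9}  ✓accept
'a' @ 8: {3,4,5,6}
'c' @ 9: {7,8}
'd' @ 10: {1,2,4,9}  ✓accept
final: {1,2,4,9}; accept 1 in set

Answer: ACCEPT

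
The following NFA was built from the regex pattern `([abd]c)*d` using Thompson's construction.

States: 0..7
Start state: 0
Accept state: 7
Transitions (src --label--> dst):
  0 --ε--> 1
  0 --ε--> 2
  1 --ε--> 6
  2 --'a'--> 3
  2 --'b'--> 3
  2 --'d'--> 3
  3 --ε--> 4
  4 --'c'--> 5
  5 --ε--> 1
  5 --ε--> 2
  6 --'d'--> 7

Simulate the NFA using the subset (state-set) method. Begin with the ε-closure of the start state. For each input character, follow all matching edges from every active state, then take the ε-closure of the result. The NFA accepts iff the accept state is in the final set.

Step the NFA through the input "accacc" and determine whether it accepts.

Answer: REJECT

Derivation:
initial (ε-close {0}): {0,1,2,6}
'a' @ 1: {3,4}
'c' @ 2: {1,2,5,6}
'c' @ 3: {}  — state set empty
rest 'acc' ignored (set empty)
end set {} — state 7 not in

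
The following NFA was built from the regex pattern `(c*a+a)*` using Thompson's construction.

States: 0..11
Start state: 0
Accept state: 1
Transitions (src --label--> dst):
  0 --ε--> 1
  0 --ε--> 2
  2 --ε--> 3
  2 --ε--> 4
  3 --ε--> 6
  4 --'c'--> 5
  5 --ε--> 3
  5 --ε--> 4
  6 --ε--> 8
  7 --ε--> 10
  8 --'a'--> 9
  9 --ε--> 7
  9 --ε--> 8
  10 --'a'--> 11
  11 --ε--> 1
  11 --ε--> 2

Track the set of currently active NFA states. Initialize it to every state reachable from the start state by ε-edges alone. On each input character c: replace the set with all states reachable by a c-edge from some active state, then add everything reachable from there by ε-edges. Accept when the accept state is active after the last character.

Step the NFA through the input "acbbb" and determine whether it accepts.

start: ε-closure({0}) = {0,1,2,3,4,6,8}
'a' @ 1: {7,8,9,10}
'c' @ 2: {}  — no active states
rest 'bbb' ignored (set empty)
after full input: {}  (accept=1 not in)

Answer: REJECT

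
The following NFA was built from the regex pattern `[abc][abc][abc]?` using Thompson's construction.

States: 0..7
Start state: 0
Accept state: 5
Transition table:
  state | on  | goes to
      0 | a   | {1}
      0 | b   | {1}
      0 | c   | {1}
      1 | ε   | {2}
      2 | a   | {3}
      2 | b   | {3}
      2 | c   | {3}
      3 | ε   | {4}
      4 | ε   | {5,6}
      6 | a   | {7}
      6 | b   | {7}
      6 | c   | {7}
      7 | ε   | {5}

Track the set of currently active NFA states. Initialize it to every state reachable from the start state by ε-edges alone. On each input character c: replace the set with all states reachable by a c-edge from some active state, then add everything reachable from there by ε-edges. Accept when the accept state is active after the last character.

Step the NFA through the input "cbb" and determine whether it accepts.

initial (ε-close {0}): {0}
'c' @ 1: {1,2}
'b' @ 2: {3,4,5,6}  (accept∈set)
'b' @ 3: {5,7}  (accept∈set)
final: {5,7}; accept 5 in set

Answer: ACCEPT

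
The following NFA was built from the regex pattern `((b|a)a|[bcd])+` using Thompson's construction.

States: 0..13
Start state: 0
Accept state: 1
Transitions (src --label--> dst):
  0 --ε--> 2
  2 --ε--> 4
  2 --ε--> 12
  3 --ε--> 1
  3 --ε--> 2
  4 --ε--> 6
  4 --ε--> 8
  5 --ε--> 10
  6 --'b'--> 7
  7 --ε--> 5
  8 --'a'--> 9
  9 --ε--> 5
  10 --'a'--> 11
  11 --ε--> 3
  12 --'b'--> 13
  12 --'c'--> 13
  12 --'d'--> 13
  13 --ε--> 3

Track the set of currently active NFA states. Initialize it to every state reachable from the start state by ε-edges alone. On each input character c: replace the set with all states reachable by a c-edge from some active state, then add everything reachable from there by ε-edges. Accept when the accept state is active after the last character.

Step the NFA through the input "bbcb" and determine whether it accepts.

Answer: ACCEPT

Derivation:
S₀ = ε-closure({0}) = {0,2,4,6,8,12}
'b' @ 1: {1,2,3,4,5,6,7,8,10,12,13}  ✓accept
'b' @ 2: {1,2,3,4,5,6,7,8,10,12,13}  ✓accept
'c' @ 3: {1,2,3,4,6,8,12,13}  ✓accept
'b' @ 4: {1,2,3,4,5,6,7,8,10,12,13}  ✓accept
after full input: {1,2,3,4,5,6,7,8,10,12,13}  (accept=1 in)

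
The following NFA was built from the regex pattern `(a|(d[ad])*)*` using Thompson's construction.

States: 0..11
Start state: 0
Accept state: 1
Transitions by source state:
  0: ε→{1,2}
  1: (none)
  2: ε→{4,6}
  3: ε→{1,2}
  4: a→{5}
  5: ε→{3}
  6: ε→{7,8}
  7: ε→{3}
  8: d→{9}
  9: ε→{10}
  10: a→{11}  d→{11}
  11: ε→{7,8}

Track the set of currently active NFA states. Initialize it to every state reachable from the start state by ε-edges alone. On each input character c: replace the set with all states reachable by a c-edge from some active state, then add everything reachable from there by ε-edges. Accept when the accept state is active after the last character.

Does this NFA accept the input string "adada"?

S₀ = ε-closure({0}) = {0,1,2,3,4,6,7,8}
'a' @ 1: {1,2,3,4,5,6,7,8}  (accept∈set)
'd' @ 2: {9,10}
'a' @ 3: {1,2,3,4,6,7,8,11}  (accept∈set)
'd' @ 4: {9,10}
'a' @ 5: {1,2,3,4,6,7,8,11}  (accept∈set)
end set {1,2,3,4,6,7,8,11} — state 1 in

Answer: ACCEPT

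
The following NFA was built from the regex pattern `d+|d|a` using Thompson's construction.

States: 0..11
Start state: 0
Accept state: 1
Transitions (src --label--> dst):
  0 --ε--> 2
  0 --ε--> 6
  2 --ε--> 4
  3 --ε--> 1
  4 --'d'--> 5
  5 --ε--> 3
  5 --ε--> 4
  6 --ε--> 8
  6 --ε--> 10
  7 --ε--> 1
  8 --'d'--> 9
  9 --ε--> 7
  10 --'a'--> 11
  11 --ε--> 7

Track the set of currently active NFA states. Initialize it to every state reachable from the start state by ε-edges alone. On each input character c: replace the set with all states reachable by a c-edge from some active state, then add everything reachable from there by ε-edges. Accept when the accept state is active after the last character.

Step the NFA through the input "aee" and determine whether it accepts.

S₀ = ε-closure({0}) = {0,2,4,6,8,10}
'a' @ 1: {1,7,11}  [accepting]
'e' @ 2: {}  — dead — no transitions
rest 'e' ignored (set empty)
final: {}; accept 1 not in set

Answer: REJECT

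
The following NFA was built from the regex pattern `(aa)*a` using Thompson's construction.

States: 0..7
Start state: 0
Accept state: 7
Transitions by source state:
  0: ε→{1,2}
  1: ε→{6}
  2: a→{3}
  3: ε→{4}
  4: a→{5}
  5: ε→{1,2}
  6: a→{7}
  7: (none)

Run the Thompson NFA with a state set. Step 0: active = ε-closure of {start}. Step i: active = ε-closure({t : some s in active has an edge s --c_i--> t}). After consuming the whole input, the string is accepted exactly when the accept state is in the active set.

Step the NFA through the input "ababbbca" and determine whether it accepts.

Answer: REJECT

Trace:
S₀ = ε-closure({0}) = {0,1,2,6}
'a' @ 1: {3,4,7}  (accept∈set)
'b' @ 2: {}  — no active states
rest 'abbbca' ignored (set empty)
end set {} — state 7 not in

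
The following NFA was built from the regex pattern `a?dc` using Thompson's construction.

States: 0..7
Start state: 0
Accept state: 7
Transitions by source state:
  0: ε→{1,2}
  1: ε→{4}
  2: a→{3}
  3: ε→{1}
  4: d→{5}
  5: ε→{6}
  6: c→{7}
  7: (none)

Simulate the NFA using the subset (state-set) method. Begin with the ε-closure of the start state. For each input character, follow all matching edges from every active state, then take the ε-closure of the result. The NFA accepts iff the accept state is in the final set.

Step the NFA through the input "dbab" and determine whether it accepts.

S₀ = ε-closure({0}) = {0,1,2,4}
'd' @ 1: {5,6}
'b' @ 2: {}  — state set empty
rest 'ab' ignored (set empty)
final: {}; accept 7 not in set

Answer: REJECT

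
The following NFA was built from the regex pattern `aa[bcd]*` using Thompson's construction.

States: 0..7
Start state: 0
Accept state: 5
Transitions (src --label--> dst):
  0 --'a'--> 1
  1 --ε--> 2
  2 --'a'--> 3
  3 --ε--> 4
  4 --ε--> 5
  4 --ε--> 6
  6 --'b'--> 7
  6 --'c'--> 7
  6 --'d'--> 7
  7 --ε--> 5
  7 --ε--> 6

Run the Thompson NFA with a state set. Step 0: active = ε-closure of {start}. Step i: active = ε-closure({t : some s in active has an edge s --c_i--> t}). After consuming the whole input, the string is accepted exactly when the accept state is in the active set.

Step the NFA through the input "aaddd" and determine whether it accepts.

Answer: ACCEPT

Trace:
S₀ = ε-closure({0}) = {0}
'a' @ 1: {1,2}
'a' @ 2: {3,4,5,6}  (accept∈set)
'd' @ 3: {5,6,7}  (accept∈set)
'd' @ 4: {5,6,7}  (accept∈set)
'd' @ 5: {5,6,7}  (accept∈set)
after full input: {5,6,7}  (accept=5 in)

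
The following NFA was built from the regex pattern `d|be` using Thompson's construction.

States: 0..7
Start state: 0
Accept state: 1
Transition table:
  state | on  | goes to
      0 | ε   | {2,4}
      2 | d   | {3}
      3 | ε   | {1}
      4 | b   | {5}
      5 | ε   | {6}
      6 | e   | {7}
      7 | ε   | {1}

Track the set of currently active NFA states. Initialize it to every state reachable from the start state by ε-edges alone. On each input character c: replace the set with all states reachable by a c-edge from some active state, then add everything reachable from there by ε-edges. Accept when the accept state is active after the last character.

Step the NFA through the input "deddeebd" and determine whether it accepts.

Answer: REJECT

Derivation:
S₀ = ε-closure({0}) = {0,2,4}
'd' @ 1: {1,3}  [accepting]
'e' @ 2: {}  — state set empty
rest 'ddeebd' ignored (set empty)
after full input: {}  (accept=1 not in)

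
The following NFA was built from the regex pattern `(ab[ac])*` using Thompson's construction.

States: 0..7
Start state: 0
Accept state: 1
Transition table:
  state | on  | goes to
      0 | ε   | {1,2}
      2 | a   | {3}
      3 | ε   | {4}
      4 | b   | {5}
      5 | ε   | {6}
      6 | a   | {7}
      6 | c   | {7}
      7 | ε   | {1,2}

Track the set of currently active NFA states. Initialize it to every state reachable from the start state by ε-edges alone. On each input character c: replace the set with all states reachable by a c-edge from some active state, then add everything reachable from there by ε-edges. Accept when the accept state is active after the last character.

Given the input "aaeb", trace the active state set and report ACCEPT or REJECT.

Answer: REJECT

Trace:
start: ε-closure({0}) = {0,1,2}
'a' @ 1: {3,4}
'a' @ 2: {}  — dead — no transitions
rest 'eb' ignored (set empty)
end set {} — state 1 not in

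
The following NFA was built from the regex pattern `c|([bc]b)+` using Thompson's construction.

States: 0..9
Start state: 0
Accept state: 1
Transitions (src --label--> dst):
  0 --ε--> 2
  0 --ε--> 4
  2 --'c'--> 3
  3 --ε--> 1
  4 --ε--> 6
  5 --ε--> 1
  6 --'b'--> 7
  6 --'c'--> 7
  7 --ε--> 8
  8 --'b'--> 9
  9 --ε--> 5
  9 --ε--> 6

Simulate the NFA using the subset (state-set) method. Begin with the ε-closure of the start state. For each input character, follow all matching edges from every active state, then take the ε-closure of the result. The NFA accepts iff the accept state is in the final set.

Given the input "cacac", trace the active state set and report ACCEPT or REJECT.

initial (ε-close {0}): {0,2,4,6}
'c' @ 1: {1,3,7,8}  [accepting]
'a' @ 2: {}  — dead — no transitions
rest 'cac' ignored (set empty)
final: {}; accept 1 not in set

Answer: REJECT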